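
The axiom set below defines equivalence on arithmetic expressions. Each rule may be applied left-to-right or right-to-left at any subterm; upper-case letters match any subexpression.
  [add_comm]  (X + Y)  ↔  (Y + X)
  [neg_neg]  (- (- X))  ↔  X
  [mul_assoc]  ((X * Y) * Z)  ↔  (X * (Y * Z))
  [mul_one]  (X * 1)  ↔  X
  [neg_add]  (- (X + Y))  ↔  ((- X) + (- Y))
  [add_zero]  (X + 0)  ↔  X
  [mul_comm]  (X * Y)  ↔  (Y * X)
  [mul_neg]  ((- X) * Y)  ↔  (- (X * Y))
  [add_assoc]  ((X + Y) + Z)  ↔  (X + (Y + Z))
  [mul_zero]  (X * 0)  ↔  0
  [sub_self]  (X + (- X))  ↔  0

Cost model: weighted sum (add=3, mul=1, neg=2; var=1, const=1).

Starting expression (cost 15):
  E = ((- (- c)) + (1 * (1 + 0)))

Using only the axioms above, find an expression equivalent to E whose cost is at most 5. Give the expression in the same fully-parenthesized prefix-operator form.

(c + 1)   [cost 5]

step 1: neg_neg (→) rewrites (- (- c)) into c, now (c + (1 * (1 + 0)))
step 2: add_zero (→) rewrites (1 + 0) into 1, now (c + (1 * 1))
step 3: mul_one (→) rewrites (1 * 1) into 1, reaching cost 5 (bound 5)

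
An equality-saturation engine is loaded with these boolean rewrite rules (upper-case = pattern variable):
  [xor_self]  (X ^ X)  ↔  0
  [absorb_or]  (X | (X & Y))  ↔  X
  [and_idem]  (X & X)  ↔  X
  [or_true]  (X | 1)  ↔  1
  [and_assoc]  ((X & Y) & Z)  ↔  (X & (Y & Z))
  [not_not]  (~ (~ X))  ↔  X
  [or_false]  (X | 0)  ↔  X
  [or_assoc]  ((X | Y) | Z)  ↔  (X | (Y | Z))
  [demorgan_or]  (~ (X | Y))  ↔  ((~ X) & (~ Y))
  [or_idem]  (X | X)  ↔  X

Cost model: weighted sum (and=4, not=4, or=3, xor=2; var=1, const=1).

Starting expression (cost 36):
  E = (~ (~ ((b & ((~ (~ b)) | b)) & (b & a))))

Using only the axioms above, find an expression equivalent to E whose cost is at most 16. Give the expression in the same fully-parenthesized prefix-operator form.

step 1: not_not (→) rewrites (~ (~ ((b & ((~ (~ b)) | b)) & (b & a)))) into ((b & ((~ (~ b)) | b)) & (b & a))
step 2: not_not (→) rewrites (~ (~ b)) into b, now ((b & (b | b)) & (b & a))
step 3: or_idem (→) rewrites (b | b) into b, reaching cost 16 (bound 16)

((b & b) & (b & a))   [cost 16]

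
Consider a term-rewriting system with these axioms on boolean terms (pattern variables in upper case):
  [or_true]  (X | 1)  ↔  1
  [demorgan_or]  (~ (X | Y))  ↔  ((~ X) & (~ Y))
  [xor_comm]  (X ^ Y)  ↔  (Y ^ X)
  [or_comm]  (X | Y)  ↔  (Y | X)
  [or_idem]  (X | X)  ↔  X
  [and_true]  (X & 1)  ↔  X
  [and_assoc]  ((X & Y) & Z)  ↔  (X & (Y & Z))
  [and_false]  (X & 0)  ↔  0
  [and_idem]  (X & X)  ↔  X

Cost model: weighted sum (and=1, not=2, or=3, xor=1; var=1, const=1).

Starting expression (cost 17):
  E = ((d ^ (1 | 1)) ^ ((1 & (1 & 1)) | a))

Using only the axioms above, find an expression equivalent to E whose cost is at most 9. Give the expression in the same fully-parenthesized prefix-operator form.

step 1: and_true (→) rewrites (1 & 1) into 1, now ((d ^ (1 | 1)) ^ ((1 & 1) | a))
step 2: or_idem (→) rewrites (1 | 1) into 1, now ((d ^ 1) ^ ((1 & 1) | a))
step 3: and_true (→) rewrites (1 & 1) into 1, reaching cost 9 (bound 9)

((d ^ 1) ^ (1 | a))   [cost 9]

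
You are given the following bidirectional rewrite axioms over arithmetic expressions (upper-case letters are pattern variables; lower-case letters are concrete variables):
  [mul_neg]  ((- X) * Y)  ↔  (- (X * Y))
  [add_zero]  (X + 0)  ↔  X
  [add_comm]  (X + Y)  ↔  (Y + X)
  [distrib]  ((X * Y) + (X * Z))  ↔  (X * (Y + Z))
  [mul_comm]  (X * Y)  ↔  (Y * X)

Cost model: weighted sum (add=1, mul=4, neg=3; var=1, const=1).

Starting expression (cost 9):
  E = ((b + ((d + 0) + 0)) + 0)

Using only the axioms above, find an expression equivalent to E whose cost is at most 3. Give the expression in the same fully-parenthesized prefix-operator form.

1. [add_zero →] ((b + ((d + 0) + 0)) + 0)  →  (b + ((d + 0) + 0))
2. [add_zero →] (d + 0)  →  d;  E = (b + (d + 0))
3. [add_zero →] (d + 0)  →  d;  cost 3 ≤ 3, done

(b + d)   [cost 3]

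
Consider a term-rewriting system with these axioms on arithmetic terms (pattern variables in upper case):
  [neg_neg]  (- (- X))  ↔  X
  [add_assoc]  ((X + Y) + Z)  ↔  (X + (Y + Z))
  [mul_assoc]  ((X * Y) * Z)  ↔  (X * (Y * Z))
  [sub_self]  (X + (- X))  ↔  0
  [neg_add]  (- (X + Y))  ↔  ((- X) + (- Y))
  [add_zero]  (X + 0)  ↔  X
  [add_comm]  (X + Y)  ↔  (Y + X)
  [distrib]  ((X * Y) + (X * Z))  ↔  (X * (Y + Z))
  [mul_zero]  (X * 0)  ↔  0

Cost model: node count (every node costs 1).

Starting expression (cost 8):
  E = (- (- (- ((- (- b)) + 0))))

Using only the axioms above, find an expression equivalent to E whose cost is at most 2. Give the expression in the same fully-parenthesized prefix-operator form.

(1) (- (- (- ((- (- b)) + 0))))  =[neg_neg →]=  (- ((- (- b)) + 0))
(2) (- (- b))  =[neg_neg →]=  b    ⊢ (- (b + 0))
(3) (b + 0)  =[add_zero →]=  b    ⊢ cost 2, within 2

(- b)   [cost 2]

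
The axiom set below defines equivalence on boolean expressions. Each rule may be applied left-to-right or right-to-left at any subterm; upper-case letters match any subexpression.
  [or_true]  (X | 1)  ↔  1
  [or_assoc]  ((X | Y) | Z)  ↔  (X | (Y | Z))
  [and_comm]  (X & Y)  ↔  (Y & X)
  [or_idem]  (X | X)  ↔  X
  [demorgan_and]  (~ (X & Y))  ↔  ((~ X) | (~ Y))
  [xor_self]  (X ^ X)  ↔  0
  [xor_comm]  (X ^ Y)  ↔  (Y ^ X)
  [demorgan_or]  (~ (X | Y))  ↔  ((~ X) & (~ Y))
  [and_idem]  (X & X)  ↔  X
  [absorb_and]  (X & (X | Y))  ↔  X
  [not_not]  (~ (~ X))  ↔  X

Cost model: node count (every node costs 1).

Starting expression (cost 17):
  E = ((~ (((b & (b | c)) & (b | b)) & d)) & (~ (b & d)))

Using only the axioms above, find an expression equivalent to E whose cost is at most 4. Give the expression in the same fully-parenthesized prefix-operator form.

(~ (b & d))   [cost 4]

step 1: absorb_and (→) rewrites (b & (b | c)) into b, now ((~ ((b & (b | b)) & d)) & (~ (b & d)))
step 2: absorb_and (→) rewrites (b & (b | b)) into b, now ((~ (b & d)) & (~ (b & d)))
step 3: and_idem (→) rewrites ((~ (b & d)) & (~ (b & d))) into (~ (b & d)), reaching cost 4 (bound 4)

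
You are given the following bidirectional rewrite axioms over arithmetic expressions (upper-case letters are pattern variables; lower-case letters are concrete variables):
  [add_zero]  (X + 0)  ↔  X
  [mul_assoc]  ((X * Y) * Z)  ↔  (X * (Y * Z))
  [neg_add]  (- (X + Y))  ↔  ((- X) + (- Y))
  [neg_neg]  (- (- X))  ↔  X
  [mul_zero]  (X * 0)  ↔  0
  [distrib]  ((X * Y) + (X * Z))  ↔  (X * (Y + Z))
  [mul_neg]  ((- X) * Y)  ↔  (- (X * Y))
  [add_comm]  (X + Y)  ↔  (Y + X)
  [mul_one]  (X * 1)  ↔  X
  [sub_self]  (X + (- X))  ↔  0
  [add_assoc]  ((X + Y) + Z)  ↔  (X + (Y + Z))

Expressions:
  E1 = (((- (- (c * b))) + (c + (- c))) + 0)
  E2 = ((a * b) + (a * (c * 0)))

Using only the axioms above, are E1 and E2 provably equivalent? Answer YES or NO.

NO

The axioms are sound identities: if E1 ↔* E2 then E1 and E2 evaluate identically under any assignment.
Under a=0, b=1, c=1: E1 evaluates to 1, E2 to 0. Distinct ⇒ no rewrite sequence connects them.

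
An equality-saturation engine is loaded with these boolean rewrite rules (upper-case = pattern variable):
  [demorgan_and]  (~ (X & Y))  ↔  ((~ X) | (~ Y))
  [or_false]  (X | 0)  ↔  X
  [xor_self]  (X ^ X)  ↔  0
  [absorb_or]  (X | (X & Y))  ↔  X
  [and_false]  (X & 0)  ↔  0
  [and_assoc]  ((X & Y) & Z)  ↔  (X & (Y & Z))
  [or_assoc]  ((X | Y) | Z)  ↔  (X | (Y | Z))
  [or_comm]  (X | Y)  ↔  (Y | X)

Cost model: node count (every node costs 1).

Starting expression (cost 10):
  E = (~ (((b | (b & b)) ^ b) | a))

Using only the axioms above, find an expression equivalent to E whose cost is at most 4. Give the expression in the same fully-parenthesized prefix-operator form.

(~ (0 | a))   [cost 4]

(1) (b | (b & b))  =[absorb_or →]=  b    ⊢ (~ ((b ^ b) | a))
(2) (b ^ b)  =[xor_self →]=  0    ⊢ cost 4, within 4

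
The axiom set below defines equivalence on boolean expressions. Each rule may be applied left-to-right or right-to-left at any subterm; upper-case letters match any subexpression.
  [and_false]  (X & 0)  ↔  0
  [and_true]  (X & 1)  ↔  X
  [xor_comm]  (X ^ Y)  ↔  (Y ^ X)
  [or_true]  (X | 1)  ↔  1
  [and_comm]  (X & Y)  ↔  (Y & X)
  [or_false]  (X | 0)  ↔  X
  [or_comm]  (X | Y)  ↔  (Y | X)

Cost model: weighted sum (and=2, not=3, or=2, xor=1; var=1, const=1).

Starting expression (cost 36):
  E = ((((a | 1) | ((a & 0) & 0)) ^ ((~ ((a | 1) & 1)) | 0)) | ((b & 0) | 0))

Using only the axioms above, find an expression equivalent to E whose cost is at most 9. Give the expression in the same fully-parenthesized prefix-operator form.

((a | 1) ^ (~ 1))   [cost 9]

1. [and_true →] ((a | 1) & 1)  →  (a | 1);  E = ((((a | 1) | ((a & 0) & 0)) ^ ((~ (a | 1)) | 0)) | ((b & 0) | 0))
2. [and_false →] (a & 0)  →  0;  E = ((((a | 1) | (0 & 0)) ^ ((~ (a | 1)) | 0)) | ((b & 0) | 0))
3. [or_false →] ((b & 0) | 0)  →  (b & 0);  E = ((((a | 1) | (0 & 0)) ^ ((~ (a | 1)) | 0)) | (b & 0))
4. [or_true →] (a | 1)  →  1;  E = ((((a | 1) | (0 & 0)) ^ ((~ 1) | 0)) | (b & 0))
5. [or_false →] ((~ 1) | 0)  →  (~ 1);  E = ((((a | 1) | (0 & 0)) ^ (~ 1)) | (b & 0))
6. [and_false →] (b & 0)  →  0;  E = ((((a | 1) | (0 & 0)) ^ (~ 1)) | 0)
7. [and_false →] (0 & 0)  →  0;  E = ((((a | 1) | 0) ^ (~ 1)) | 0)
8. [or_false →] ((a | 1) | 0)  →  (a | 1);  E = (((a | 1) ^ (~ 1)) | 0)
9. [or_false →] (((a | 1) ^ (~ 1)) | 0)  →  ((a | 1) ^ (~ 1));  cost 9 ≤ 9, done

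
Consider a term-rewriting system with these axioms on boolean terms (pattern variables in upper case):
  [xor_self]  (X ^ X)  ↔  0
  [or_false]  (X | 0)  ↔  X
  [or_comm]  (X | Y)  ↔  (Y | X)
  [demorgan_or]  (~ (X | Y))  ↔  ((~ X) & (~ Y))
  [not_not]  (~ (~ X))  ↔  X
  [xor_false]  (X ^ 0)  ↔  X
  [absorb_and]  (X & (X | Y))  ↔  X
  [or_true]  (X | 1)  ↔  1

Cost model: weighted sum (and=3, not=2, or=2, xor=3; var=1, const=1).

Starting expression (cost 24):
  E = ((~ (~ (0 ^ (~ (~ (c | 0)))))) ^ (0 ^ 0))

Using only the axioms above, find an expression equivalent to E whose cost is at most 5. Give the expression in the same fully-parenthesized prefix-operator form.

(0 ^ c)   [cost 5]

1. [not_not →] (~ (~ (c | 0)))  →  (c | 0);  E = ((~ (~ (0 ^ (c | 0)))) ^ (0 ^ 0))
2. [or_false →] (c | 0)  →  c;  E = ((~ (~ (0 ^ c))) ^ (0 ^ 0))
3. [xor_self →] (0 ^ 0)  →  0;  E = ((~ (~ (0 ^ c))) ^ 0)
4. [not_not →] (~ (~ (0 ^ c)))  →  (0 ^ c);  E = ((0 ^ c) ^ 0)
5. [xor_false →] ((0 ^ c) ^ 0)  →  (0 ^ c);  cost 5 ≤ 5, done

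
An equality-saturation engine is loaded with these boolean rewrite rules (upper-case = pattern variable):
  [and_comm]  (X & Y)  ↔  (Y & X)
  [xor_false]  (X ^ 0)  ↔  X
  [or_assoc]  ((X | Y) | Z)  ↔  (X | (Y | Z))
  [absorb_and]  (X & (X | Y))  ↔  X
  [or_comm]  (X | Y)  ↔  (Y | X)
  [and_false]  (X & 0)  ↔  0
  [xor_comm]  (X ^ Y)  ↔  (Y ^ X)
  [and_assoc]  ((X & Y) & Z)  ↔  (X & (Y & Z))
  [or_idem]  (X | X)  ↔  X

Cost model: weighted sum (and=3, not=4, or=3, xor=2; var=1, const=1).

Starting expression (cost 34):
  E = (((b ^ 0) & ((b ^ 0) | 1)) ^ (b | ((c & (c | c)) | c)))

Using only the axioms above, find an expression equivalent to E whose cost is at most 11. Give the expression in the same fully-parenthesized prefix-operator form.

1. [absorb_and →] ((b ^ 0) & ((b ^ 0) | 1))  →  (b ^ 0);  E = ((b ^ 0) ^ (b | ((c & (c | c)) | c)))
2. [absorb_and →] (c & (c | c))  →  c;  E = ((b ^ 0) ^ (b | (c | c)))
3. [or_idem →] (c | c)  →  c;  cost 11 ≤ 11, done

((b ^ 0) ^ (b | c))   [cost 11]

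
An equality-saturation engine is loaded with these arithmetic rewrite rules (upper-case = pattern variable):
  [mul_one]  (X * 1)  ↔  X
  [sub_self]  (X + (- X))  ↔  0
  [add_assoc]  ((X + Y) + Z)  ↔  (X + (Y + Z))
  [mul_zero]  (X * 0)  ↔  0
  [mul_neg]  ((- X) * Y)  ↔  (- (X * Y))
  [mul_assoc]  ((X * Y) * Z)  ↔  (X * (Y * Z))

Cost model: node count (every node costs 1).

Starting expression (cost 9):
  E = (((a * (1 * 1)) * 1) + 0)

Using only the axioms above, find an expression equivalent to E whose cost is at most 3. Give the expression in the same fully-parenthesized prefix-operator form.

(a + 0)   [cost 3]

(1) (1 * 1)  =[mul_one →]=  1    ⊢ (((a * 1) * 1) + 0)
(2) ((a * 1) * 1)  =[mul_one →]=  (a * 1)    ⊢ ((a * 1) + 0)
(3) (a * 1)  =[mul_one →]=  a    ⊢ cost 3, within 3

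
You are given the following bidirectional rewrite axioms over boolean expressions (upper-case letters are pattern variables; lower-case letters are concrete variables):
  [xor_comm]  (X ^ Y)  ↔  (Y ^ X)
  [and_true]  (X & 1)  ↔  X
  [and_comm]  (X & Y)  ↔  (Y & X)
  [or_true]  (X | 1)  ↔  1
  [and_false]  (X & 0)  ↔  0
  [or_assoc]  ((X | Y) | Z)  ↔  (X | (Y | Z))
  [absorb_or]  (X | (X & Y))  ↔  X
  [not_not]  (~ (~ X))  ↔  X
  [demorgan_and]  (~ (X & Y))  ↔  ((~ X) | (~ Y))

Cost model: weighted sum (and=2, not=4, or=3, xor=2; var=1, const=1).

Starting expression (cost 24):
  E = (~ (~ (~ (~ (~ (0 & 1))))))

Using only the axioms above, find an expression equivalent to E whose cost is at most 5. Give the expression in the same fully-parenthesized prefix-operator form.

(~ 0)   [cost 5]

1. [not_not →] (~ (~ (~ (~ (0 & 1)))))  →  (~ (~ (0 & 1)));  E = (~ (~ (~ (0 & 1))))
2. [not_not →] (~ (~ (~ (0 & 1))))  →  (~ (0 & 1))
3. [and_true →] (0 & 1)  →  0;  cost 5 ≤ 5, done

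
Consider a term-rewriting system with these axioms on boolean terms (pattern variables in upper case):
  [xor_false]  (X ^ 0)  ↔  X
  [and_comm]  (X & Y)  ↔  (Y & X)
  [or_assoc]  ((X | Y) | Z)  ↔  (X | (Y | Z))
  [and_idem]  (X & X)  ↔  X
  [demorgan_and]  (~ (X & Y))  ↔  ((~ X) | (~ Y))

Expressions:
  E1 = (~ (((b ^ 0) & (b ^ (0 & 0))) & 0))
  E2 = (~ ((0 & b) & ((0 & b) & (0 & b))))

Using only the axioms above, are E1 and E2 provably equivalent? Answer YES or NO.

(1) (0 & 0)  =[and_idem →]=  0    ⊢ (~ (((b ^ 0) & (b ^ 0)) & 0))
(2) ((b ^ 0) & (b ^ 0))  =[and_idem →]=  (b ^ 0)    ⊢ (~ ((b ^ 0) & 0))
(3) (b ^ 0)  =[xor_false →]=  b    ⊢ (~ (b & 0))
(4) (b & 0)  =[and_comm →]=  (0 & b)    ⊢ (~ (0 & b))
(5) (0 & b)  =[and_idem ←]=  ((0 & b) & (0 & b))    ⊢ (~ ((0 & b) & (0 & b)))
(6) (0 & b)  =[and_idem ←]=  ((0 & b) & (0 & b))    ⊢ E2

YES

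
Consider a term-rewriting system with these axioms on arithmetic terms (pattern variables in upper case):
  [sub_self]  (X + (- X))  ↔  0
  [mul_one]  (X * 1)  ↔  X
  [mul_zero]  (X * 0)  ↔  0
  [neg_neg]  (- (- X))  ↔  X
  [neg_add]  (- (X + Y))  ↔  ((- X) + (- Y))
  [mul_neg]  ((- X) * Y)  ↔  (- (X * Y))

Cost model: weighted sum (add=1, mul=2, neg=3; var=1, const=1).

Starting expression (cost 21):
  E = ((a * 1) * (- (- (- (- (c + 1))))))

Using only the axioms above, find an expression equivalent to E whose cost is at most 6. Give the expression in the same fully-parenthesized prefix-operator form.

(a * (c + 1))   [cost 6]

(1) (- (- (- (- (c + 1)))))  =[neg_neg →]=  (- (- (c + 1)))    ⊢ ((a * 1) * (- (- (c + 1))))
(2) (a * 1)  =[mul_one →]=  a    ⊢ (a * (- (- (c + 1))))
(3) (- (- (c + 1)))  =[neg_neg →]=  (c + 1)    ⊢ cost 6, within 6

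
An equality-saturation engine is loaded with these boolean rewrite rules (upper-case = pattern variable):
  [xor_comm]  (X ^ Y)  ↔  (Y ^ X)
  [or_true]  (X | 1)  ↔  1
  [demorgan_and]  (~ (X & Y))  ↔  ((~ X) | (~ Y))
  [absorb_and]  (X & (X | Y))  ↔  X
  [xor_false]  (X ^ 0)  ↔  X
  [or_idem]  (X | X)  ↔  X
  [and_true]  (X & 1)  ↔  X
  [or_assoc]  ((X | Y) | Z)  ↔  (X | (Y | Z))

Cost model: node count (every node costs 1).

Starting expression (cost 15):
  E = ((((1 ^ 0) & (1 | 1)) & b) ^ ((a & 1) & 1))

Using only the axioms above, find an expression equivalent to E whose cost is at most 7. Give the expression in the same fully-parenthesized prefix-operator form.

((1 & b) ^ (a & 1))   [cost 7]

1. [xor_false →] (1 ^ 0)  →  1;  E = (((1 & (1 | 1)) & b) ^ ((a & 1) & 1))
2. [absorb_and →] (1 & (1 | 1))  →  1;  E = ((1 & b) ^ ((a & 1) & 1))
3. [and_true →] ((a & 1) & 1)  →  (a & 1);  cost 7 ≤ 7, done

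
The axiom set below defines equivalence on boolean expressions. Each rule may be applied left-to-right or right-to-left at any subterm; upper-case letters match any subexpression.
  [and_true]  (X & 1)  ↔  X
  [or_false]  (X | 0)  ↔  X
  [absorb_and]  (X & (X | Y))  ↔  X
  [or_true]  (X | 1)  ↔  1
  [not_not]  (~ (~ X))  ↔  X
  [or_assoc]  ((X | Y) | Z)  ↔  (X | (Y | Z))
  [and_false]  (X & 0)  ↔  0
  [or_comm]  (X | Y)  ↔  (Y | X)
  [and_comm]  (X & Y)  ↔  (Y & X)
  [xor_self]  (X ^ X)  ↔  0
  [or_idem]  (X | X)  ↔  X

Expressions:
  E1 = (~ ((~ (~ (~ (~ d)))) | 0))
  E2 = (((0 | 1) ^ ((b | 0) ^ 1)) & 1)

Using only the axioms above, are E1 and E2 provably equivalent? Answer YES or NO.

NO

The axioms are sound identities: if E1 ↔* E2 then E1 and E2 evaluate identically under any assignment.
Under b=0, d=0: E1 evaluates to 1, E2 to 0. Distinct ⇒ no rewrite sequence connects them.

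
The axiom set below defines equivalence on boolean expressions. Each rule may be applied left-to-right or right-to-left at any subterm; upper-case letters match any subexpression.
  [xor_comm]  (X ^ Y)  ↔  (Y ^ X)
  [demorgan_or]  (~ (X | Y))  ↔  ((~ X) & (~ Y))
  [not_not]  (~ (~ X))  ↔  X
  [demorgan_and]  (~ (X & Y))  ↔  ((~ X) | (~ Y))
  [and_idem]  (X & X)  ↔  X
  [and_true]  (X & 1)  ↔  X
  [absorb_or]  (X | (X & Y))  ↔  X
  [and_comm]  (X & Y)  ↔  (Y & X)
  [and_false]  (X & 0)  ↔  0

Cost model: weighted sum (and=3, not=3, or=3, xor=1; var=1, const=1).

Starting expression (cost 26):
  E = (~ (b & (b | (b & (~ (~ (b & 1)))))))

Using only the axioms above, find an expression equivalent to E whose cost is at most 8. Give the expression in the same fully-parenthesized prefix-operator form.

(~ (b & b))   [cost 8]

1. [and_true →] (b & 1)  →  b;  E = (~ (b & (b | (b & (~ (~ b))))))
2. [not_not →] (~ (~ b))  →  b;  E = (~ (b & (b | (b & b))))
3. [absorb_or →] (b | (b & b))  →  b;  cost 8 ≤ 8, done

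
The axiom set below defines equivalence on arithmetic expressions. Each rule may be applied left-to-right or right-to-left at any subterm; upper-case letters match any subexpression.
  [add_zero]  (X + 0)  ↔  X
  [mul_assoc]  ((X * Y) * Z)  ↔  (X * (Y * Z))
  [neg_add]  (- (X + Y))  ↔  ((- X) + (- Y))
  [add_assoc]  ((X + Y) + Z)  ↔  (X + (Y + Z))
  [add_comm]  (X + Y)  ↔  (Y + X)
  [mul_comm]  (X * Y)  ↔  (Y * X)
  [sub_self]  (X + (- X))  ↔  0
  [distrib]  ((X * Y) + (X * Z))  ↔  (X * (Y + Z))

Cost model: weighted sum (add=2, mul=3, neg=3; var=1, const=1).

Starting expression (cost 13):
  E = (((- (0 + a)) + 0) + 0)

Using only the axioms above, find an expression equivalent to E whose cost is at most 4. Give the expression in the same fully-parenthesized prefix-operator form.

(1) (((- (0 + a)) + 0) + 0)  =[add_zero →]=  ((- (0 + a)) + 0)
(2) ((- (0 + a)) + 0)  =[add_zero →]=  (- (0 + a))
(3) (0 + a)  =[add_comm →]=  (a + 0)    ⊢ (- (a + 0))
(4) (a + 0)  =[add_zero →]=  a    ⊢ cost 4, within 4

(- a)   [cost 4]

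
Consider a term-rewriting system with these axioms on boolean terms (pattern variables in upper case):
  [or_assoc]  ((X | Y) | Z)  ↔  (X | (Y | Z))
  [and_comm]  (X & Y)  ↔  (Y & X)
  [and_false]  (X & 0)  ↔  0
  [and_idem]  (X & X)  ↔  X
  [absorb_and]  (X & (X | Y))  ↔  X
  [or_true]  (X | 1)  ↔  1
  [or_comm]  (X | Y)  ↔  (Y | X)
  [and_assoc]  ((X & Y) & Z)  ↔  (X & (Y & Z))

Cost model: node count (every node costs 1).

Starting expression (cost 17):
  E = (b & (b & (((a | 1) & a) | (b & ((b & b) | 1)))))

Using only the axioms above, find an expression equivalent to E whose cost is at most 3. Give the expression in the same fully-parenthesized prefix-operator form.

(b & b)   [cost 3]

(1) (b & b)  =[and_idem →]=  b    ⊢ (b & (b & (((a | 1) & a) | (b & (b | 1)))))
(2) (((a | 1) & a) | (b & (b | 1)))  =[or_comm →]=  ((b & (b | 1)) | ((a | 1) & a))    ⊢ (b & (b & ((b & (b | 1)) | ((a | 1) & a))))
(3) (b & (b | 1))  =[absorb_and →]=  b    ⊢ (b & (b & (b | ((a | 1) & a))))
(4) ((a | 1) & a)  =[and_comm →]=  (a & (a | 1))    ⊢ (b & (b & (b | (a & (a | 1)))))
(5) (a & (a | 1))  =[absorb_and →]=  a    ⊢ (b & (b & (b | a)))
(6) (b & (b | a))  =[absorb_and →]=  b    ⊢ cost 3, within 3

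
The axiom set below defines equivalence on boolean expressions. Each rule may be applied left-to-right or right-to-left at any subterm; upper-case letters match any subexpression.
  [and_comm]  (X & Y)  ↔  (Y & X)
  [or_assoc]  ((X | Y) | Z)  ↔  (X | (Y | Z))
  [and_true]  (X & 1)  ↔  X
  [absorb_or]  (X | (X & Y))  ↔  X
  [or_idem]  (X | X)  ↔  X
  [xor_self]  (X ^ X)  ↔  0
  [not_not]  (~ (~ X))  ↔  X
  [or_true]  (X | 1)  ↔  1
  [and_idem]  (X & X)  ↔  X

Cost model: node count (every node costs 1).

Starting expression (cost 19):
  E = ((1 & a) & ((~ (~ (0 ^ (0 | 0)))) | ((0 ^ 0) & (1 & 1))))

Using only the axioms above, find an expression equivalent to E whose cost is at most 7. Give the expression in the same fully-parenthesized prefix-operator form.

((1 & a) & (0 ^ 0))   [cost 7]

step 1: not_not (→) rewrites (~ (~ (0 ^ (0 | 0)))) into (0 ^ (0 | 0)), now ((1 & a) & ((0 ^ (0 | 0)) | ((0 ^ 0) & (1 & 1))))
step 2: or_idem (→) rewrites (0 | 0) into 0, now ((1 & a) & ((0 ^ 0) | ((0 ^ 0) & (1 & 1))))
step 3: and_idem (→) rewrites (1 & 1) into 1, now ((1 & a) & ((0 ^ 0) | ((0 ^ 0) & 1)))
step 4: absorb_or (→) rewrites ((0 ^ 0) | ((0 ^ 0) & 1)) into (0 ^ 0), reaching cost 7 (bound 7)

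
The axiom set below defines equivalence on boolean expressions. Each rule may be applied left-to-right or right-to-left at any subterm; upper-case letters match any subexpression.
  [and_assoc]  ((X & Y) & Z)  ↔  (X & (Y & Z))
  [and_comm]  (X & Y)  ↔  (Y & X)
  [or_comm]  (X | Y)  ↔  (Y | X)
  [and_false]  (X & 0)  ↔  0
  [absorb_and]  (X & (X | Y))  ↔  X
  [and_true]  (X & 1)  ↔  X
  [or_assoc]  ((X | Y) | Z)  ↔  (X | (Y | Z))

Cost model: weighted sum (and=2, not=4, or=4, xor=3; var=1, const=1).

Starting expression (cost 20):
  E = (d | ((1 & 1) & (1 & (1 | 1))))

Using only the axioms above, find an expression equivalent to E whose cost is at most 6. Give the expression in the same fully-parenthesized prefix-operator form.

(1) (1 & (1 | 1))  =[absorb_and →]=  1    ⊢ (d | ((1 & 1) & 1))
(2) ((1 & 1) & 1)  =[and_true →]=  (1 & 1)    ⊢ (d | (1 & 1))
(3) (1 & 1)  =[and_true →]=  1    ⊢ cost 6, within 6

(d | 1)   [cost 6]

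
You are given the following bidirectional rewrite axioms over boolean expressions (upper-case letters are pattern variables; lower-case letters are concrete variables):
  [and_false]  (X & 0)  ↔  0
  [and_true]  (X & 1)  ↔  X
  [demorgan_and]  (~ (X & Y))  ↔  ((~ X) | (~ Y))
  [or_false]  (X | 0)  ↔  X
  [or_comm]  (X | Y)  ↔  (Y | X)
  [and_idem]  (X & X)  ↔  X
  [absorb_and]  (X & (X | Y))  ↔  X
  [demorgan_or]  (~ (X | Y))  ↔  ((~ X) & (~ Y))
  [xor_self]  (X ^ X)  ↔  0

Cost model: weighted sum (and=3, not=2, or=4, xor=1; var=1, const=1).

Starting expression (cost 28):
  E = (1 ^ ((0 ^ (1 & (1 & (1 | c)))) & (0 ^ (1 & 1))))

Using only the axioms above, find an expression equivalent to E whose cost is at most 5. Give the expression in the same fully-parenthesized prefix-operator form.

step 1: absorb_and (→) rewrites (1 & (1 | c)) into 1, now (1 ^ ((0 ^ (1 & 1)) & (0 ^ (1 & 1))))
step 2: and_idem (→) rewrites ((0 ^ (1 & 1)) & (0 ^ (1 & 1))) into (0 ^ (1 & 1)), now (1 ^ (0 ^ (1 & 1)))
step 3: and_true (→) rewrites (1 & 1) into 1, reaching cost 5 (bound 5)

(1 ^ (0 ^ 1))   [cost 5]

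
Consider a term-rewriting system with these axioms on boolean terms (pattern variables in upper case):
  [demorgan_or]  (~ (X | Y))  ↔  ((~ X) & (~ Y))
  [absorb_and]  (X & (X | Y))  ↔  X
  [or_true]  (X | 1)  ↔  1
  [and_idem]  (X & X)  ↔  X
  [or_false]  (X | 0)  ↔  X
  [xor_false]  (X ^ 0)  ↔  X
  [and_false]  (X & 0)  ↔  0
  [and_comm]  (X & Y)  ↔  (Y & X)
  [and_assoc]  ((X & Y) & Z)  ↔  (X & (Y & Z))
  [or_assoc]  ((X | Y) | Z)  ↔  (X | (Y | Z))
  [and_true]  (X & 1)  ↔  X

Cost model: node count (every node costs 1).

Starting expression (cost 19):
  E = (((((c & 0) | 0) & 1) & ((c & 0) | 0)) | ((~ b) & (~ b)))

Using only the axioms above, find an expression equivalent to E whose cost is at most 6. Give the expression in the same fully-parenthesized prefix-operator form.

step 1: and_true (→) rewrites (((c & 0) | 0) & 1) into ((c & 0) | 0), now ((((c & 0) | 0) & ((c & 0) | 0)) | ((~ b) & (~ b)))
step 2: and_idem (→) rewrites ((~ b) & (~ b)) into (~ b), now ((((c & 0) | 0) & ((c & 0) | 0)) | (~ b))
step 3: or_false (→) rewrites ((c & 0) | 0) into (c & 0), now (((c & 0) & ((c & 0) | 0)) | (~ b))
step 4: absorb_and (→) rewrites ((c & 0) & ((c & 0) | 0)) into (c & 0), reaching cost 6 (bound 6)

((c & 0) | (~ b))   [cost 6]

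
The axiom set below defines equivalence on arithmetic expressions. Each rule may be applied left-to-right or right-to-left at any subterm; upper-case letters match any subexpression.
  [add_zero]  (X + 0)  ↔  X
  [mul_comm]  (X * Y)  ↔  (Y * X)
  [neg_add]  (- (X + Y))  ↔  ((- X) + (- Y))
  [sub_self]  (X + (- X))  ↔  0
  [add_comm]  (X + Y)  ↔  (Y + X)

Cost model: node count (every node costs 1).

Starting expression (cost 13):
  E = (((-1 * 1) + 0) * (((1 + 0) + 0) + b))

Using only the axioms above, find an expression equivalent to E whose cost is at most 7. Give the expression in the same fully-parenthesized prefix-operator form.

((-1 * 1) * (1 + b))   [cost 7]

(1) (1 + 0)  =[add_zero →]=  1    ⊢ (((-1 * 1) + 0) * ((1 + 0) + b))
(2) (1 + 0)  =[add_zero →]=  1    ⊢ (((-1 * 1) + 0) * (1 + b))
(3) ((-1 * 1) + 0)  =[add_zero →]=  (-1 * 1)    ⊢ cost 7, within 7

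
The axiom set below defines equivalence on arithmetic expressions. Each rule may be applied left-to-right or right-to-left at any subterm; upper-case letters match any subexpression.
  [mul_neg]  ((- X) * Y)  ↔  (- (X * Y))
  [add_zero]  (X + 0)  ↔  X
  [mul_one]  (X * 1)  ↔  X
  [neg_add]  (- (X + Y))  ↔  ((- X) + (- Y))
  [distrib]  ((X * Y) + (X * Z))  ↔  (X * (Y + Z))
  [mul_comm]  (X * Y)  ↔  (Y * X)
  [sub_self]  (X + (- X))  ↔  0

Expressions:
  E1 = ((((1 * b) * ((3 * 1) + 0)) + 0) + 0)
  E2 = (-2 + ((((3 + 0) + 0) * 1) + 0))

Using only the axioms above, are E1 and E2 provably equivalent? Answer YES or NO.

NO

Every axiom is a valid identity, so a rewrite proof would force E1 and E2 to agree under every assignment.
At b=0: E1 = 0 but E2 = 1; they differ, so no derivation exists.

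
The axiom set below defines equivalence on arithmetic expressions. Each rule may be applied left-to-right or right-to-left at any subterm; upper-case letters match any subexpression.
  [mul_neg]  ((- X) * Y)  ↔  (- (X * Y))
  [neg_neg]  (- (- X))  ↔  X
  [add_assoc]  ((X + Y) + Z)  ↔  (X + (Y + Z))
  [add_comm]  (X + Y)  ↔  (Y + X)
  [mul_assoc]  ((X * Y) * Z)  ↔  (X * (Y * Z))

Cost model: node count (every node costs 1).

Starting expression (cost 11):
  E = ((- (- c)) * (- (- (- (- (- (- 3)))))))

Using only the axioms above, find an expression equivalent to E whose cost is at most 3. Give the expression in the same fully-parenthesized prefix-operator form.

1. [neg_neg →] (- (- (- 3)))  →  (- 3);  E = ((- (- c)) * (- (- (- (- 3)))))
2. [neg_neg →] (- (- c))  →  c;  E = (c * (- (- (- (- 3)))))
3. [neg_neg →] (- (- 3))  →  3;  E = (c * (- (- 3)))
4. [neg_neg →] (- (- 3))  →  3;  cost 3 ≤ 3, done

(c * 3)   [cost 3]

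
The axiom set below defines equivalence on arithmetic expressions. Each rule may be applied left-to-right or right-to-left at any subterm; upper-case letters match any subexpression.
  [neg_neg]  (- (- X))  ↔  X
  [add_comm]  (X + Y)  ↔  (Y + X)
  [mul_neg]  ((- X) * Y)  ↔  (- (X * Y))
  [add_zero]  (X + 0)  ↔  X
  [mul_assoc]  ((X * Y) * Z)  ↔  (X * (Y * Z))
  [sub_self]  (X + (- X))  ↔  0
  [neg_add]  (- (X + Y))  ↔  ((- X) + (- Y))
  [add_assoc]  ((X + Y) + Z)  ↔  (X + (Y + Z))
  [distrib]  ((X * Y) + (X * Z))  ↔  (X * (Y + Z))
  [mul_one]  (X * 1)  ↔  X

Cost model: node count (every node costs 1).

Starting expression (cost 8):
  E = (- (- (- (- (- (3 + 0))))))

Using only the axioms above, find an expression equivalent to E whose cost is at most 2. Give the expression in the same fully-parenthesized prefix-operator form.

1. [neg_neg →] (- (- (- (- (3 + 0)))))  →  (- (- (3 + 0)));  E = (- (- (- (3 + 0))))
2. [add_zero →] (3 + 0)  →  3;  E = (- (- (- 3)))
3. [neg_neg →] (- (- (- 3)))  →  (- 3);  cost 2 ≤ 2, done

(- 3)   [cost 2]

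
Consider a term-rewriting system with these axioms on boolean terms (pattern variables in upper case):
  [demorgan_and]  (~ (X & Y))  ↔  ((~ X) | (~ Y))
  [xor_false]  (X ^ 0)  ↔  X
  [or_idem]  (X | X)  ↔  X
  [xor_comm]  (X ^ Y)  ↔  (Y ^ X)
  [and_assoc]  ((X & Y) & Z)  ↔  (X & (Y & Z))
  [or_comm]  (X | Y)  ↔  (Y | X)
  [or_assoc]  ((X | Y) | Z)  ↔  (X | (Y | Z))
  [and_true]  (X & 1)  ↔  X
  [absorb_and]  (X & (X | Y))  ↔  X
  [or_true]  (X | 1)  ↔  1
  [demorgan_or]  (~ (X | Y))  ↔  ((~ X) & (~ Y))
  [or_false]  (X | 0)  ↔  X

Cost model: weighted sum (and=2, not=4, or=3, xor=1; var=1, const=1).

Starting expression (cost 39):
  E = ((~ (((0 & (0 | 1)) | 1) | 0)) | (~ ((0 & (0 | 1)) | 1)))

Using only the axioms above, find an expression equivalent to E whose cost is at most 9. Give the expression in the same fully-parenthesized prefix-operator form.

(~ (0 | 1))   [cost 9]

step 1: or_false (→) rewrites (((0 & (0 | 1)) | 1) | 0) into ((0 & (0 | 1)) | 1), now ((~ ((0 & (0 | 1)) | 1)) | (~ ((0 & (0 | 1)) | 1)))
step 2: or_idem (→) rewrites ((~ ((0 & (0 | 1)) | 1)) | (~ ((0 & (0 | 1)) | 1))) into (~ ((0 & (0 | 1)) | 1))
step 3: absorb_and (→) rewrites (0 & (0 | 1)) into 0, reaching cost 9 (bound 9)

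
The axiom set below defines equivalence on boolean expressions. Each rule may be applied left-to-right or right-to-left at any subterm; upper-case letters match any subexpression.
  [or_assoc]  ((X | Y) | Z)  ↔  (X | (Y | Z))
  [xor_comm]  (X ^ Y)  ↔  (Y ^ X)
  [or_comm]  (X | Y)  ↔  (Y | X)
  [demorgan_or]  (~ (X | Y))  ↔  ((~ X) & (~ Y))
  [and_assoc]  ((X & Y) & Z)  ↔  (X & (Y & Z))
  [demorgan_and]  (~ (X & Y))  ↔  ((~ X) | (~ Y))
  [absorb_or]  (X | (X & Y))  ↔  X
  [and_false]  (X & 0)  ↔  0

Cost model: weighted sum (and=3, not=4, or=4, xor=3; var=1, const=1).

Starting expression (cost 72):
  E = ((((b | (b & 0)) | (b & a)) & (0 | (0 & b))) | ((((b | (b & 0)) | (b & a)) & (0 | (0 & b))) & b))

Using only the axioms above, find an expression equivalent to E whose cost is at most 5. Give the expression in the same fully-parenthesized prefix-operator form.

(b & 0)   [cost 5]

step 1: absorb_or (→) rewrites ((((b | (b & 0)) | (b & a)) & (0 | (0 & b))) | ((((b | (b & 0)) | (b & a)) & (0 | (0 & b))) & b)) into (((b | (b & 0)) | (b & a)) & (0 | (0 & b)))
step 2: absorb_or (→) rewrites (0 | (0 & b)) into 0, now (((b | (b & 0)) | (b & a)) & 0)
step 3: absorb_or (→) rewrites (b | (b & 0)) into b, now ((b | (b & a)) & 0)
step 4: absorb_or (→) rewrites (b | (b & a)) into b, reaching cost 5 (bound 5)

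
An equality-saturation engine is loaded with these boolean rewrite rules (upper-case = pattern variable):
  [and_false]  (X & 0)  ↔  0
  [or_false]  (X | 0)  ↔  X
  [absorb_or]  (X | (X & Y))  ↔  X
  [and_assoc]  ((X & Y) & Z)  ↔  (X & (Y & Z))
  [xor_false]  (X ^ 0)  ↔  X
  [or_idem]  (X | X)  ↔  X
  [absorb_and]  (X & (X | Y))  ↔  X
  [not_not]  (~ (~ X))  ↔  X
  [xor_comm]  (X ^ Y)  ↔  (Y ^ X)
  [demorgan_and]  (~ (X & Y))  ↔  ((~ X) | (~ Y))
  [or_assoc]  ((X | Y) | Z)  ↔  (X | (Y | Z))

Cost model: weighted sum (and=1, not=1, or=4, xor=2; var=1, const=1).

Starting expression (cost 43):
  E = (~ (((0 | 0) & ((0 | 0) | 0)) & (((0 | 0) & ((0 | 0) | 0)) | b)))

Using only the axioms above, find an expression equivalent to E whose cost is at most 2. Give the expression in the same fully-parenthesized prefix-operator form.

(1) (((0 | 0) & ((0 | 0) | 0)) & (((0 | 0) & ((0 | 0) | 0)) | b))  =[absorb_and →]=  ((0 | 0) & ((0 | 0) | 0))    ⊢ (~ ((0 | 0) & ((0 | 0) | 0)))
(2) ((0 | 0) & ((0 | 0) | 0))  =[absorb_and →]=  (0 | 0)    ⊢ (~ (0 | 0))
(3) (0 | 0)  =[or_idem →]=  0    ⊢ cost 2, within 2

(~ 0)   [cost 2]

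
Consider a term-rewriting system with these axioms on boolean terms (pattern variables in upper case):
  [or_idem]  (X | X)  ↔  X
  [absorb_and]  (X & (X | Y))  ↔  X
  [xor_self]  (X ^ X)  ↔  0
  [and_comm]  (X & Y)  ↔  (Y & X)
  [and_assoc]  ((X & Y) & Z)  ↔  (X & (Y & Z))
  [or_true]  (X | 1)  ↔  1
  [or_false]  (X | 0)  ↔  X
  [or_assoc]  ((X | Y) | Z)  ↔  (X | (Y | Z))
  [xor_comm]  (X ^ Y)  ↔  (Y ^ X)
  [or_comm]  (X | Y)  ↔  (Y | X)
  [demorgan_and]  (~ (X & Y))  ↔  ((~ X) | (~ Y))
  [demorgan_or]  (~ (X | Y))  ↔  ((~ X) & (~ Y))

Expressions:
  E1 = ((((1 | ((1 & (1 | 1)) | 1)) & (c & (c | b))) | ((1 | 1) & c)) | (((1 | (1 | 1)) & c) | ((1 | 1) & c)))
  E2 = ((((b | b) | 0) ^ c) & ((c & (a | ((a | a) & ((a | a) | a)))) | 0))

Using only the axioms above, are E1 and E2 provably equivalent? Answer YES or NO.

NO

All listed rules preserve value, hence provable equivalence implies equal values everywhere; look for a separating assignment.
a=0, b=0, c=1 gives E1 ↦ 1, E2 ↦ 0; values differ ⇒ not provably equivalent.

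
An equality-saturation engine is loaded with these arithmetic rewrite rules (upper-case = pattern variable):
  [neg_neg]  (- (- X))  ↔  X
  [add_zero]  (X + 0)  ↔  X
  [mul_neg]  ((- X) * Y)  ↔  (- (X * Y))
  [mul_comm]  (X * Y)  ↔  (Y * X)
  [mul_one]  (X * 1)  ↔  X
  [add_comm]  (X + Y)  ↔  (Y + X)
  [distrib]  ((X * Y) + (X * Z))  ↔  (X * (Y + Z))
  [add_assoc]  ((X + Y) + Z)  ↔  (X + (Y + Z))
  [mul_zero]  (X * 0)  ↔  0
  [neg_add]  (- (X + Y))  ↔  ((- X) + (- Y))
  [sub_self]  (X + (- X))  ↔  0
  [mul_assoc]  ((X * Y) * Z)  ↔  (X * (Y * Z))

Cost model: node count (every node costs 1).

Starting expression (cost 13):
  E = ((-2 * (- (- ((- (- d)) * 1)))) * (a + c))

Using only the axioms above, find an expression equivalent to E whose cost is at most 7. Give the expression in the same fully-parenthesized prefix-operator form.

((-2 * d) * (a + c))   [cost 7]

(1) ((- (- d)) * 1)  =[mul_one →]=  (- (- d))    ⊢ ((-2 * (- (- (- (- d))))) * (a + c))
(2) (- (- (- d)))  =[neg_neg →]=  (- d)    ⊢ ((-2 * (- (- d))) * (a + c))
(3) (- (- d))  =[neg_neg →]=  d    ⊢ cost 7, within 7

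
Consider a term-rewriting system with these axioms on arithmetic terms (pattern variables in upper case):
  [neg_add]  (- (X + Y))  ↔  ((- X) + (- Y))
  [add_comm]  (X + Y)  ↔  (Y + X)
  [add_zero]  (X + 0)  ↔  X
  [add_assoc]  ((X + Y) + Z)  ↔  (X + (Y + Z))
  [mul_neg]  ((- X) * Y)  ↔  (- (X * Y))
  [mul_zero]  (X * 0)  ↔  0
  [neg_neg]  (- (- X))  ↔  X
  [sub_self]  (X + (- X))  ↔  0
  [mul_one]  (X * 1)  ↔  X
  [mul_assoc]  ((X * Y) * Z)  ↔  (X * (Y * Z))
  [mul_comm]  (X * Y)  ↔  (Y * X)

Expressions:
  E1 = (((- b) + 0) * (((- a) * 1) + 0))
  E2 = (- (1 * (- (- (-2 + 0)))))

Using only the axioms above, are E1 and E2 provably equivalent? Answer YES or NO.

Every axiom is a valid identity, so a rewrite proof would force E1 and E2 to agree under every assignment.
At a=0, b=0: E1 = 0 but E2 = 2; they differ, so no derivation exists.

NO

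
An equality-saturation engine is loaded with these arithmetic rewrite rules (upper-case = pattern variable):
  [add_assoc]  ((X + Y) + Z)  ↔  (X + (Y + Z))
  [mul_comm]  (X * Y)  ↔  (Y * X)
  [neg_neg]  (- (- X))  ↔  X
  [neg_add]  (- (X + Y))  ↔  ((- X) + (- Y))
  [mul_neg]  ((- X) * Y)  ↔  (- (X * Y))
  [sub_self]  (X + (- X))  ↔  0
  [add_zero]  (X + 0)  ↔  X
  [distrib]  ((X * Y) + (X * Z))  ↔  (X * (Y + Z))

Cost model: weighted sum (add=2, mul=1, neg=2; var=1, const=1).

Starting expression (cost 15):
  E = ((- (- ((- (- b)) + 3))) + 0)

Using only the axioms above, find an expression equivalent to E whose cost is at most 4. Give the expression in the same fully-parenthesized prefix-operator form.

(1) ((- (- ((- (- b)) + 3))) + 0)  =[add_zero →]=  (- (- ((- (- b)) + 3)))
(2) (- (- ((- (- b)) + 3)))  =[neg_neg →]=  ((- (- b)) + 3)
(3) (- (- b))  =[neg_neg →]=  b    ⊢ cost 4, within 4

(b + 3)   [cost 4]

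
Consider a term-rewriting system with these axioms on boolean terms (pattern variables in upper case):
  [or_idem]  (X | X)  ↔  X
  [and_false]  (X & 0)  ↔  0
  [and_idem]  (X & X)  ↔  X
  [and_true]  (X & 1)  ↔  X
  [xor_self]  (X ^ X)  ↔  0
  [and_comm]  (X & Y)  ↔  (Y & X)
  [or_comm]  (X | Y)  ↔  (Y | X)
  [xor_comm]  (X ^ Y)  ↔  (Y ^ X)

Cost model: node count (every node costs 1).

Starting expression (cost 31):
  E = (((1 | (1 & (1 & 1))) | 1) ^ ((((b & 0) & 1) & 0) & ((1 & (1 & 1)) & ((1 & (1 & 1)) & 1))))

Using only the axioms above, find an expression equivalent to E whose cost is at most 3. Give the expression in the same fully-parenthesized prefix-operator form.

1. [and_true →] ((1 & (1 & 1)) & 1)  →  (1 & (1 & 1));  E = (((1 | (1 & (1 & 1))) | 1) ^ ((((b & 0) & 1) & 0) & ((1 & (1 & 1)) & (1 & (1 & 1)))))
2. [and_true →] ((b & 0) & 1)  →  (b & 0);  E = (((1 | (1 & (1 & 1))) | 1) ^ (((b & 0) & 0) & ((1 & (1 & 1)) & (1 & (1 & 1)))))
3. [and_idem →] (1 & 1)  →  1;  E = (((1 | (1 & (1 & 1))) | 1) ^ (((b & 0) & 0) & ((1 & (1 & 1)) & (1 & 1))))
4. [and_true →] (1 & 1)  →  1;  E = (((1 | (1 & (1 & 1))) | 1) ^ (((b & 0) & 0) & ((1 & 1) & (1 & 1))))
5. [and_true →] (1 & 1)  →  1;  E = (((1 | (1 & (1 & 1))) | 1) ^ (((b & 0) & 0) & (1 & (1 & 1))))
6. [and_idem →] (1 & 1)  →  1;  E = (((1 | (1 & (1 & 1))) | 1) ^ (((b & 0) & 0) & (1 & 1)))
7. [and_idem →] (1 & 1)  →  1;  E = (((1 | (1 & (1 & 1))) | 1) ^ (((b & 0) & 0) & 1))
8. [and_idem →] (1 & 1)  →  1;  E = (((1 | (1 & 1)) | 1) ^ (((b & 0) & 0) & 1))
9. [and_false →] (b & 0)  →  0;  E = (((1 | (1 & 1)) | 1) ^ ((0 & 0) & 1))
10. [and_idem →] (0 & 0)  →  0;  E = (((1 | (1 & 1)) | 1) ^ (0 & 1))
11. [and_idem →] (1 & 1)  →  1;  E = (((1 | 1) | 1) ^ (0 & 1))
12. [or_idem →] (1 | 1)  →  1;  E = ((1 | 1) ^ (0 & 1))
13. [or_idem →] (1 | 1)  →  1;  E = (1 ^ (0 & 1))
14. [and_true →] (0 & 1)  →  0;  cost 3 ≤ 3, done

(1 ^ 0)   [cost 3]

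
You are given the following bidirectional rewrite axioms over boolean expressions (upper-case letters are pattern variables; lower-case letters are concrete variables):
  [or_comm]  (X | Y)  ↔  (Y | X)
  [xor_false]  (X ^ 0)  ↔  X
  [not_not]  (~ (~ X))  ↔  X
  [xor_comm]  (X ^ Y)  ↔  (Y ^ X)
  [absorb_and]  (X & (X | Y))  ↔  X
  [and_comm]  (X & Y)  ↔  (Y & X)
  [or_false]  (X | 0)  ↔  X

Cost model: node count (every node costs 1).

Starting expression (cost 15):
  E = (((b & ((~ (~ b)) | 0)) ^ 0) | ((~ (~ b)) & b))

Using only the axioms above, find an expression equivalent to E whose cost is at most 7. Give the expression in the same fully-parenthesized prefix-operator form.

((b & b) | (b & b))   [cost 7]

(1) ((b & ((~ (~ b)) | 0)) ^ 0)  =[xor_false →]=  (b & ((~ (~ b)) | 0))    ⊢ ((b & ((~ (~ b)) | 0)) | ((~ (~ b)) & b))
(2) (~ (~ b))  =[not_not →]=  b    ⊢ ((b & (b | 0)) | ((~ (~ b)) & b))
(3) (b | 0)  =[or_false →]=  b    ⊢ ((b & b) | ((~ (~ b)) & b))
(4) (~ (~ b))  =[not_not →]=  b    ⊢ cost 7, within 7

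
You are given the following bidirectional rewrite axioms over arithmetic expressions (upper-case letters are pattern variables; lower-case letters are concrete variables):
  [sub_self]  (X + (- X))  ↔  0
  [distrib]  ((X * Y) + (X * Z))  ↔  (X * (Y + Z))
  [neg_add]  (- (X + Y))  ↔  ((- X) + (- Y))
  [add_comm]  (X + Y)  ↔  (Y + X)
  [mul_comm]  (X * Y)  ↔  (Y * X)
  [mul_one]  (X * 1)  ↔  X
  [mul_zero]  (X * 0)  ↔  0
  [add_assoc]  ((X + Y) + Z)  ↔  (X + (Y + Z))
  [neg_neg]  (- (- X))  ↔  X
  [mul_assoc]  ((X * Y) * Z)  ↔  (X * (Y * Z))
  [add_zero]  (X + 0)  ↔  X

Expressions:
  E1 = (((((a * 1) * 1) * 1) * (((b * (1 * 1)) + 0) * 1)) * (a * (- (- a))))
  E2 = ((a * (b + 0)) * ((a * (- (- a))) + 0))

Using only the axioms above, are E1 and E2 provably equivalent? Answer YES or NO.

YES

(1) (1 * 1)  =[mul_one →]=  1    ⊢ (((((a * 1) * 1) * 1) * (((b * 1) + 0) * 1)) * (a * (- (- a))))
(2) (a * 1)  =[mul_one →]=  a    ⊢ ((((a * 1) * 1) * (((b * 1) + 0) * 1)) * (a * (- (- a))))
(3) (- (- a))  =[neg_neg →]=  a    ⊢ ((((a * 1) * 1) * (((b * 1) + 0) * 1)) * (a * a))
(4) (b * 1)  =[mul_one →]=  b    ⊢ ((((a * 1) * 1) * ((b + 0) * 1)) * (a * a))
(5) (b + 0)  =[add_zero →]=  b    ⊢ ((((a * 1) * 1) * (b * 1)) * (a * a))
(6) (a * 1)  =[mul_one →]=  a    ⊢ (((a * 1) * (b * 1)) * (a * a))
(7) (b * 1)  =[mul_one →]=  b    ⊢ (((a * 1) * b) * (a * a))
(8) (a * 1)  =[mul_one →]=  a    ⊢ ((a * b) * (a * a))
(9) a  =[neg_neg ←]=  (- (- a))    ⊢ ((a * b) * (a * (- (- a))))
(10) b  =[add_zero ←]=  (b + 0)    ⊢ ((a * (b + 0)) * (a * (- (- a))))
(11) (a * (- (- a)))  =[add_zero ←]=  ((a * (- (- a))) + 0)    ⊢ E2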